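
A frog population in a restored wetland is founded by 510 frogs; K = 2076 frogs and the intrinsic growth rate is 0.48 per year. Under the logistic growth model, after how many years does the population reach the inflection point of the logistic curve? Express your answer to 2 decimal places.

Logistic growth is fastest at N = K/2 = 1038.
A = (K − N₀)/N₀ = 3.0706. Set K/(1 + A·e^(−rt)) = K/2 → A·e^(−rt) = 1.
e^(−0.48t) = 1/3.0706 = 0.32567, so t = ln(3.0706)/0.48 = 1.1219/0.48 = 2.3372.

2.34 years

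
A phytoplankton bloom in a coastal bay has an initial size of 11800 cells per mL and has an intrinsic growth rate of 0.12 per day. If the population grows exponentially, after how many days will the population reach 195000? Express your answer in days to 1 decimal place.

23.4 days

Set N₀·e^(rt) = 195000: e^(0.12·t) = 195000/11800 = 16.525.
0.12·t = ln(16.525) = 2.8049, so t = 2.8049/0.12 = 23.374.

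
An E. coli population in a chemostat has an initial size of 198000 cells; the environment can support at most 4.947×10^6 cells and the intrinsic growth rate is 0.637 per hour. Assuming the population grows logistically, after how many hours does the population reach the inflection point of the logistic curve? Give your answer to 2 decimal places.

Logistic growth is fastest at N = K/2 = 2.4735×10^6.
A = (K − N₀)/N₀ = 23.985. Set K/(1 + A·e^(−rt)) = K/2 → A·e^(−rt) = 1.
e^(−0.637t) = 1/23.985 = 0.041693, so t = ln(23.985)/0.637 = 3.1774/0.637 = 4.9881.

4.99 hours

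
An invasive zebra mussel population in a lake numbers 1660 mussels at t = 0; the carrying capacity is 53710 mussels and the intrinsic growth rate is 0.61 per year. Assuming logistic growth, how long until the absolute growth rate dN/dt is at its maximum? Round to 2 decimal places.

Logistic growth is fastest at N = K/2 = 26855.
A = (K − N₀)/N₀ = 31.355. Set K/(1 + A·e^(−rt)) = K/2 → A·e^(−rt) = 1.
e^(−0.61t) = 1/31.355 = 0.0318924, so t = ln(31.355)/0.61 = 3.4454/0.61 = 5.6482.

5.65 years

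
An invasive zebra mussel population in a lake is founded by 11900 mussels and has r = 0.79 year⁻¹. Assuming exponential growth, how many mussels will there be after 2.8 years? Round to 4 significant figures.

108700 mussels

N(t) = N₀·e^(rt) = 11900 × e^(0.79×2.8) = 11900 × e^2.212.
e^2.212 ≈ 9.134, so N ≈ 11900 × 9.134 = 108694.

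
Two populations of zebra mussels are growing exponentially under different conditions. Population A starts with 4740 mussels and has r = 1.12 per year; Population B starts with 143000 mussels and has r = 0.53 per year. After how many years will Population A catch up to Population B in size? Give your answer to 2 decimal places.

Set 4740·e^(1.12t) = 143000·e^(0.53t).
e^((1.12 − 0.53)t) = 143000/4740 → e^(0.59·t) = 30.169.
0.59·t = ln(30.169) = 3.4068, so t = 3.4068/0.59 = 5.7742.

5.77 years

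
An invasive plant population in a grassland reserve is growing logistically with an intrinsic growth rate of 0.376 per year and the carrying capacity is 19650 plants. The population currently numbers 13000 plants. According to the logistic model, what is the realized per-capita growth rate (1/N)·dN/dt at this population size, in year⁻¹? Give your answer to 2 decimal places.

(1/N)·dN/dt = r(1 − N/K) = 0.376 × (1 − 13000/19650).
= 0.376 × 0.33842 = 0.12725.

0.13 per year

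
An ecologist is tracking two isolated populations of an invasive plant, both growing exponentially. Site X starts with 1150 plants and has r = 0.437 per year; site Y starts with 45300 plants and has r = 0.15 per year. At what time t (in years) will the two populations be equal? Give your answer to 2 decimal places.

12.80 years

Set 1150·e^(0.437t) = 45300·e^(0.15t).
e^((0.437 − 0.15)t) = 45300/1150 → e^(0.287·t) = 39.391.
0.287·t = ln(39.391) = 3.6735, so t = 3.6735/0.287 = 12.8.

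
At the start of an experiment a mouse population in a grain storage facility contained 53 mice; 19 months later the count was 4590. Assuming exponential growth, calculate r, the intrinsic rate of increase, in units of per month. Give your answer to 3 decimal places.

0.235 per month

From N(t) = N₀·e^(rt): e^(r·19) = 4590/53 = 86.604.
r·19 = ln(86.604) = 4.4613, so r = 4.4613/19 = 0.23481.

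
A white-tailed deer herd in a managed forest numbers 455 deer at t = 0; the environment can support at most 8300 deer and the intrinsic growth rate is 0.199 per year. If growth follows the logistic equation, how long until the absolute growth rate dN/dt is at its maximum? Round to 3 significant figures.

Logistic growth is fastest at N = K/2 = 4150.
A = (K − N₀)/N₀ = 17.242. Set K/(1 + A·e^(−rt)) = K/2 → A·e^(−rt) = 1.
e^(−0.199t) = 1/17.242 = 0.0579987, so t = ln(17.242)/0.199 = 2.8473/0.199 = 14.308.

14.3 years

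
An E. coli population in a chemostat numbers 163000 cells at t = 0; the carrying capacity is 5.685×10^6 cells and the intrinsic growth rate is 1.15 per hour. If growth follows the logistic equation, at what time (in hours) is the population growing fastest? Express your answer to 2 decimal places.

3.06 hours

Logistic growth is fastest at N = K/2 = 2.8425×10^6.
A = (K − N₀)/N₀ = 33.877. Set K/(1 + A·e^(−rt)) = K/2 → A·e^(−rt) = 1.
e^(−1.15t) = 1/33.877 = 0.0295183, so t = ln(33.877)/1.15 = 3.5227/1.15 = 3.0633.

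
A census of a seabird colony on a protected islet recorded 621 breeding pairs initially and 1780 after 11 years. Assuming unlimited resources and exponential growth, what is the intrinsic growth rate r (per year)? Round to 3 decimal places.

0.096 per year

From N(t) = N₀·e^(rt): e^(r·11) = 1780/621 = 2.8663.
r·11 = ln(2.8663) = 1.053, so r = 1.053/11 = 0.095731.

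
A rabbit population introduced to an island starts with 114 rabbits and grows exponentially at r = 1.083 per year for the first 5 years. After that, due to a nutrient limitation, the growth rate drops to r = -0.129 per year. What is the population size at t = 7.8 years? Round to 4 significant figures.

17850 rabbits

Phase 1: N(5) = 114·e^(1.083×5) = 114·e^5.415 = 25621.8.
Phase 2 runs for 7.8 − 5 = 2.8 years at r = -0.129.
N(7.8) = 25621.8·e^(-0.129×2.8) = 25621.8·e^-0.3612 = 17854.3.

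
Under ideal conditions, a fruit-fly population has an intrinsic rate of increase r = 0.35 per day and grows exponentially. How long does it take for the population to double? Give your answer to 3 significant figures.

1.98 days

Doubling time t_d = ln(2)/r = 0.6931/0.35 = 1.9804.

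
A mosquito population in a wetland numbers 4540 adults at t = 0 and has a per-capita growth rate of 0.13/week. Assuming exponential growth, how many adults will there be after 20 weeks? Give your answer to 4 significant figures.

N(t) = N₀·e^(rt) = 4540 × e^(0.13×20) = 4540 × e^2.6.
e^2.6 ≈ 13.464, so N ≈ 4540 × 13.464 = 61125.4.

61130 adults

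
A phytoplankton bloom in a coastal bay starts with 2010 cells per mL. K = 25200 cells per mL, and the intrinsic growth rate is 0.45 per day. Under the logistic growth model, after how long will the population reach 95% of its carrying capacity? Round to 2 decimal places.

A = (K − N₀)/N₀ = (25200 − 2010)/2010 = 11.537.
Solve 25200/(1 + 11.537·e^(−0.45t)) = 23940: 1 + 11.537·e^(−0.45t) = 1.0526, so e^(−0.45t) = 0.00456186.
−0.45·t = ln(0.00456186) = -5.39, so t = 5.39/0.45 = 11.978.

11.98 days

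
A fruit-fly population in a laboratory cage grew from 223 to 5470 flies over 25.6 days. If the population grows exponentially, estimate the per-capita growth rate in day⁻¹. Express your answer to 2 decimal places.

From N(t) = N₀·e^(rt): e^(r·25.6) = 5470/223 = 24.529.
r·25.6 = ln(24.529) = 3.1999, so r = 3.1999/25.6 = 0.12499.

0.12 per day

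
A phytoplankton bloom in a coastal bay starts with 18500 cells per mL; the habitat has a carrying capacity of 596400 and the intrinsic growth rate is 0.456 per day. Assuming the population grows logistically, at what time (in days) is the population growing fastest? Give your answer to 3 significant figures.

Logistic growth is fastest at N = K/2 = 298200.
A = (K − N₀)/N₀ = 31.238. Set K/(1 + A·e^(−rt)) = K/2 → A·e^(−rt) = 1.
e^(−0.456t) = 1/31.238 = 0.0320125, so t = ln(31.238)/0.456 = 3.4416/0.456 = 7.5474.

7.55 days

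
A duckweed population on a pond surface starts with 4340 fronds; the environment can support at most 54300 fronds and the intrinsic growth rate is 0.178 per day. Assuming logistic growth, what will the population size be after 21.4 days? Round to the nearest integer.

43261 fronds

A = (K − N₀)/N₀ = (54300 − 4340)/4340 = 11.512.
N(t) = K/(1 + A·e^(−rt)) = 54300/(1 + 11.512×e^(−0.178×21.4)).
e^(−3.809) = 0.022166; denominator = 1 + 11.512×0.022166 = 1.2552.
N = 54300/1.2552 = 43261.3.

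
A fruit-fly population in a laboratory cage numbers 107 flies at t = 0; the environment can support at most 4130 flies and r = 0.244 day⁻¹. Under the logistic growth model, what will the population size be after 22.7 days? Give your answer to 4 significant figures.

3598 flies

A = (K − N₀)/N₀ = (4130 − 107)/107 = 37.598.
N(t) = K/(1 + A·e^(−rt)) = 4130/(1 + 37.598×e^(−0.244×22.7)).
e^(−5.539) = 0.0039312; denominator = 1 + 37.598×0.0039312 = 1.1478.
N = 4130/1.1478 = 3598.16.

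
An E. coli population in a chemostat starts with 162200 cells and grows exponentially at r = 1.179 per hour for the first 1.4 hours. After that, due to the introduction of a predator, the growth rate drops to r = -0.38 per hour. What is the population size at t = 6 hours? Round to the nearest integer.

Phase 1: N(1.4) = 162200·e^(1.179×1.4) = 162200·e^1.651 = 845079.
Phase 2 runs for 6 − 1.4 = 4.6 hours at r = -0.38.
N(6) = 845079·e^(-0.38×4.6) = 845079·e^-1.748 = 147147.

147147 cells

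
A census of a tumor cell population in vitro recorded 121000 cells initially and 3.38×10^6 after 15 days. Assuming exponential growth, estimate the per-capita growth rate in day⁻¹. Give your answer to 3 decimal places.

0.222 per day

From N(t) = N₀·e^(rt): e^(r·15) = 3.38×10^6/121000 = 27.934.
r·15 = ln(27.934) = 3.3298, so r = 3.3298/15 = 0.22199.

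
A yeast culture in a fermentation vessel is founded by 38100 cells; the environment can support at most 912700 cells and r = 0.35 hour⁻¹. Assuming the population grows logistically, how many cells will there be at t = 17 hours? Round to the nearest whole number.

861186 cells

A = (K − N₀)/N₀ = (912700 − 38100)/38100 = 22.955.
N(t) = K/(1 + A·e^(−rt)) = 912700/(1 + 22.955×e^(−0.35×17)).
e^(−5.95) = 0.0026058; denominator = 1 + 22.955×0.0026058 = 1.0598.
N = 912700/1.0598 = 861186.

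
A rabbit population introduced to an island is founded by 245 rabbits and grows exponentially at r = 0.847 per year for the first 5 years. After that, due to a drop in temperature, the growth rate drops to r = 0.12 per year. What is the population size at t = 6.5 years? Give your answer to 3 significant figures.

Phase 1: N(5) = 245·e^(0.847×5) = 245·e^4.235 = 16920.1.
Phase 2 runs for 6.5 − 5 = 1.5 years at r = 0.12.
N(6.5) = 16920.1·e^(0.12×1.5) = 16920.1·e^0.18 = 20257.1.

20300 rabbits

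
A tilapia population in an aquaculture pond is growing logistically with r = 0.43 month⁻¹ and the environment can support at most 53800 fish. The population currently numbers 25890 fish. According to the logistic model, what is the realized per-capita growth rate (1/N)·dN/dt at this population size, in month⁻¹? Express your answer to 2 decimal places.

(1/N)·dN/dt = r(1 − N/K) = 0.43 × (1 − 25890/53800).
= 0.43 × 0.51877 = 0.22307.

0.22 per month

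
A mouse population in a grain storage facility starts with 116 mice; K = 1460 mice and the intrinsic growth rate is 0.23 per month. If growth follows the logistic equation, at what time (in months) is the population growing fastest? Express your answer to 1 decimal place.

10.7 months

Logistic growth is fastest at N = K/2 = 730.
A = (K − N₀)/N₀ = 11.586. Set K/(1 + A·e^(−rt)) = K/2 → A·e^(−rt) = 1.
e^(−0.23t) = 1/11.586 = 0.0863095, so t = ln(11.586)/0.23 = 2.4498/0.23 = 10.651.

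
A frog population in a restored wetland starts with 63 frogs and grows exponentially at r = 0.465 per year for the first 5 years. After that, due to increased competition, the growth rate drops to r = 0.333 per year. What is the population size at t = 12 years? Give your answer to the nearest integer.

Phase 1: N(5) = 63·e^(0.465×5) = 63·e^2.325 = 644.281.
Phase 2 runs for 12 − 5 = 7 years at r = 0.333.
N(12) = 644.281·e^(0.333×7) = 644.281·e^2.331 = 6628.51.

6629 frogs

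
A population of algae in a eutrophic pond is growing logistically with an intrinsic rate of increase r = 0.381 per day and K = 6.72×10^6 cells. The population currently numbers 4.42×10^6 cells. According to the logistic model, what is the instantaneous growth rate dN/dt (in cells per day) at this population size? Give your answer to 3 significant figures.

576000 cells per day

dN/dt = rN(1 − N/K) = 0.381 × 4.42×10^6 × (1 − 4.42×10^6/6.72×10^6).
1 − 4.42×10^6/6.72×10^6 = 0.34226; dN/dt = 0.381 × 4.42×10^6 × 0.34226 = 5.76376×10^5.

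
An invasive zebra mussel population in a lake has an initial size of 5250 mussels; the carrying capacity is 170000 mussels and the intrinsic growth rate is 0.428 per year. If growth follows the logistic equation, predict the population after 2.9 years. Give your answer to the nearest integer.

A = (K − N₀)/N₀ = (170000 − 5250)/5250 = 31.381.
N(t) = K/(1 + A·e^(−rt)) = 170000/(1 + 31.381×e^(−0.428×2.9)).
e^(−1.241) = 0.28904; denominator = 1 + 31.381×0.28904 = 10.07.
N = 170000/10.07 = 16881.4.

16881 mussels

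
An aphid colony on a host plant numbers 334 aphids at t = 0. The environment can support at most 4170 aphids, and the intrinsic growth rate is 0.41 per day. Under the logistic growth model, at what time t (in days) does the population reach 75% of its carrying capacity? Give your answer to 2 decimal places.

A = (K − N₀)/N₀ = (4170 − 334)/334 = 11.485.
Solve 4170/(1 + 11.485·e^(−0.41t)) = 3127.5: 1 + 11.485·e^(−0.41t) = 1.3333, so e^(−0.41t) = 0.0290233.
−0.41·t = ln(0.0290233) = -3.5397, so t = 3.5397/0.41 = 8.6333.

8.63 days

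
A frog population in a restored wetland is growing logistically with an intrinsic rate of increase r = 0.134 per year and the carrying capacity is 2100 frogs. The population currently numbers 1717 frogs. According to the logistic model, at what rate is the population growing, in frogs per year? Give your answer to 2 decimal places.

41.96 frogs per year

dN/dt = rN(1 − N/K) = 0.134 × 1717 × (1 − 1717/2100).
1 − 1717/2100 = 0.18238; dN/dt = 0.134 × 1717 × 0.18238 = 41.962.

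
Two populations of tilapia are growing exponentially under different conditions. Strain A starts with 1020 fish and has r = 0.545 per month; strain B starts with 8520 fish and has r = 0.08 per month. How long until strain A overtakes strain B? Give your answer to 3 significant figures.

Set 1020·e^(0.545t) = 8520·e^(0.08t).
e^((0.545 − 0.08)t) = 8520/1020 → e^(0.465·t) = 8.3529.
0.465·t = ln(8.3529) = 2.1226, so t = 2.1226/0.465 = 4.5648.

4.56 months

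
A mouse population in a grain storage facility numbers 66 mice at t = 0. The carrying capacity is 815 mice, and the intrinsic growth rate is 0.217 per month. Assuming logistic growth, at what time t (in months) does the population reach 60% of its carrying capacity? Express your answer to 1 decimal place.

A = (K − N₀)/N₀ = (815 − 66)/66 = 11.348.
Solve 815/(1 + 11.348·e^(−0.217t)) = 489: 1 + 11.348·e^(−0.217t) = 1.6667, so e^(−0.217t) = 0.058745.
−0.217·t = ln(0.058745) = -2.8345, so t = 2.8345/0.217 = 13.062.

13.1 months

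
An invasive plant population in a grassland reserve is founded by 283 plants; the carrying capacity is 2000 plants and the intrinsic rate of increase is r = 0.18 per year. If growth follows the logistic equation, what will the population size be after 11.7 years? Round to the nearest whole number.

1150 plants

A = (K − N₀)/N₀ = (2000 − 283)/283 = 6.0671.
N(t) = K/(1 + A·e^(−rt)) = 2000/(1 + 6.0671×e^(−0.18×11.7)).
e^(−2.106) = 0.12172; denominator = 1 + 6.0671×0.12172 = 1.7385.
N = 2000/1.7385 = 1150.41.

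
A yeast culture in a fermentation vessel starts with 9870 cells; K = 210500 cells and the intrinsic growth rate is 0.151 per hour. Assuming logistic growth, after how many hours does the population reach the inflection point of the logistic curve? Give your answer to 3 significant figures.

Logistic growth is fastest at N = K/2 = 105250.
A = (K − N₀)/N₀ = 20.327. Set K/(1 + A·e^(−rt)) = K/2 → A·e^(−rt) = 1.
e^(−0.151t) = 1/20.327 = 0.049195, so t = ln(20.327)/0.151 = 3.012/0.151 = 19.947.

19.9 hours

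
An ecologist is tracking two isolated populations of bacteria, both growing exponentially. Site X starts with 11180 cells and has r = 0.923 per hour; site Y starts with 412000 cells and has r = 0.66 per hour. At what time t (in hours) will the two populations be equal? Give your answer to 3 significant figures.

Set 11180·e^(0.923t) = 412000·e^(0.66t).
e^((0.923 − 0.66)t) = 412000/11180 → e^(0.263·t) = 36.852.
0.263·t = ln(36.852) = 3.6069, so t = 3.6069/0.263 = 13.714.

13.7 hours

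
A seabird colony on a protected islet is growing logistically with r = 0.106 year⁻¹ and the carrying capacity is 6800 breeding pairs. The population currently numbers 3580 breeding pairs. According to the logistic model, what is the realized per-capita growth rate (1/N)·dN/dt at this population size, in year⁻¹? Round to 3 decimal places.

0.050 per year

(1/N)·dN/dt = r(1 − N/K) = 0.106 × (1 − 3580/6800).
= 0.106 × 0.47353 = 0.050194.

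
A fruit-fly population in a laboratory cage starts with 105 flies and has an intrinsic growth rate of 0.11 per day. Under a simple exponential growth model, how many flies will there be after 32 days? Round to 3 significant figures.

N(t) = N₀·e^(rt) = 105 × e^(0.11×32) = 105 × e^3.52.
e^3.52 ≈ 33.784, so N ≈ 105 × 33.784 = 3547.36.

3550 flies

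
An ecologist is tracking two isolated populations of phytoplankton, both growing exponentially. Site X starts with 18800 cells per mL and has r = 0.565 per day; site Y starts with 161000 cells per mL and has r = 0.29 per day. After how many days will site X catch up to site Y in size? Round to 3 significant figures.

7.81 days

Set 18800·e^(0.565t) = 161000·e^(0.29t).
e^((0.565 − 0.29)t) = 161000/18800 → e^(0.275·t) = 8.5638.
0.275·t = ln(8.5638) = 2.1475, so t = 2.1475/0.275 = 7.8093.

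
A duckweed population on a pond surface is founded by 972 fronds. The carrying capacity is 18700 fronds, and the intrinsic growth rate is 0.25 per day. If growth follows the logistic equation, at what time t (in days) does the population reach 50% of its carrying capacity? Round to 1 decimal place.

11.6 days

A = (K − N₀)/N₀ = (18700 − 972)/972 = 18.239.
Solve 18700/(1 + 18.239·e^(−0.25t)) = 9350: 1 + 18.239·e^(−0.25t) = 2, so e^(−0.25t) = 0.0548285.
−0.25·t = ln(0.0548285) = -2.9035, so t = 2.9035/0.25 = 11.614.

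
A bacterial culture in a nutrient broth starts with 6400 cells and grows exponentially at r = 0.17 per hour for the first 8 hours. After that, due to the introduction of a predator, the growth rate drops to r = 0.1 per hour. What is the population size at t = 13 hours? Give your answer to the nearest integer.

Phase 1: N(8) = 6400·e^(0.17×8) = 6400·e^1.36 = 24935.6.
Phase 2 runs for 13 − 8 = 5 hours at r = 0.1.
N(13) = 24935.6·e^(0.1×5) = 24935.6·e^0.5 = 41111.9.

41112 cells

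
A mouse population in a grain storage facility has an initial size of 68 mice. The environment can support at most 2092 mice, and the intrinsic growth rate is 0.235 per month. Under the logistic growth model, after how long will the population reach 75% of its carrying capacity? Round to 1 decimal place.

19.1 months

A = (K − N₀)/N₀ = (2092 − 68)/68 = 29.765.
Solve 2092/(1 + 29.765·e^(−0.235t)) = 1569: 1 + 29.765·e^(−0.235t) = 1.3333, so e^(−0.235t) = 0.0111989.
−0.235·t = ln(0.0111989) = -4.4919, so t = 4.4919/0.235 = 19.115.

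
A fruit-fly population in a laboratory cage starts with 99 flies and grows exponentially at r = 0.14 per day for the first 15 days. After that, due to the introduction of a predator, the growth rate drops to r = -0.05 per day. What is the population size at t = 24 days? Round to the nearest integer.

515 flies

Phase 1: N(15) = 99·e^(0.14×15) = 99·e^2.1 = 808.451.
Phase 2 runs for 24 − 15 = 9 days at r = -0.05.
N(24) = 808.451·e^(-0.05×9) = 808.451·e^-0.45 = 515.491.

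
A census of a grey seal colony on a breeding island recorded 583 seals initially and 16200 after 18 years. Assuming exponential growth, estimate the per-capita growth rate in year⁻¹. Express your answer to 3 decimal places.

From N(t) = N₀·e^(rt): e^(r·18) = 16200/583 = 27.787.
r·18 = ln(27.787) = 3.3246, so r = 3.3246/18 = 0.1847.

0.185 per year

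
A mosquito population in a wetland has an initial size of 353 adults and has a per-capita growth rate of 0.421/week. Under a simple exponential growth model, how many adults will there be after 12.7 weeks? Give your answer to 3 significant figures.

74100 adults

N(t) = N₀·e^(rt) = 353 × e^(0.421×12.7) = 353 × e^5.347.
e^5.347 ≈ 209.91, so N ≈ 353 × 209.91 = 74099.8.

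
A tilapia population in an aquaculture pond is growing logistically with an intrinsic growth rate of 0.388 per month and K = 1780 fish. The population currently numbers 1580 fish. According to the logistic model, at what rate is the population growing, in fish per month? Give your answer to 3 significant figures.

68.9 fish per month

dN/dt = rN(1 − N/K) = 0.388 × 1580 × (1 − 1580/1780).
1 − 1580/1780 = 0.11236; dN/dt = 0.388 × 1580 × 0.11236 = 68.881.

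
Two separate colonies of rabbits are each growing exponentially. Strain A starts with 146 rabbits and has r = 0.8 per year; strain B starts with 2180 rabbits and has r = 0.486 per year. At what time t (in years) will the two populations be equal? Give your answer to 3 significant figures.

8.61 years

Set 146·e^(0.8t) = 2180·e^(0.486t).
e^((0.8 − 0.486)t) = 2180/146 → e^(0.314·t) = 14.932.
0.314·t = ln(14.932) = 2.7035, so t = 2.7035/0.314 = 8.6098.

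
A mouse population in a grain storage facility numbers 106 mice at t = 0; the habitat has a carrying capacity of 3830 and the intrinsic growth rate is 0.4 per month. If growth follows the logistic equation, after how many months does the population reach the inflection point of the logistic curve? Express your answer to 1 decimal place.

8.9 months

Logistic growth is fastest at N = K/2 = 1915.
A = (K − N₀)/N₀ = 35.132. Set K/(1 + A·e^(−rt)) = K/2 → A·e^(−rt) = 1.
e^(−0.4t) = 1/35.132 = 0.028464, so t = ln(35.132)/0.4 = 3.5591/0.4 = 8.8978.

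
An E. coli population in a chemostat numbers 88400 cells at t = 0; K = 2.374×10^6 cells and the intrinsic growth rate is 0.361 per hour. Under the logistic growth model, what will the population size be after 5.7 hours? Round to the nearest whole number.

A = (K − N₀)/N₀ = (2.374×10^6 − 88400)/88400 = 25.855.
N(t) = K/(1 + A·e^(−rt)) = 2.374×10^6/(1 + 25.855×e^(−0.361×5.7)).
e^(−2.058) = 0.12775; denominator = 1 + 25.855×0.12775 = 4.3029.
N = 2.374×10^6/4.3029 = 551716.

551716 cells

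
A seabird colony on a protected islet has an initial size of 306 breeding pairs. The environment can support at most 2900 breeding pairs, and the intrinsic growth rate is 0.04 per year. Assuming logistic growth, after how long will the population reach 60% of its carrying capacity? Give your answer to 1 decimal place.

A = (K − N₀)/N₀ = (2900 − 306)/306 = 8.4771.
Solve 2900/(1 + 8.4771·e^(−0.04t)) = 1740: 1 + 8.4771·e^(−0.04t) = 1.6667, so e^(−0.04t) = 0.078643.
−0.04·t = ln(0.078643) = -2.5428, so t = 2.5428/0.04 = 63.571.

63.6 years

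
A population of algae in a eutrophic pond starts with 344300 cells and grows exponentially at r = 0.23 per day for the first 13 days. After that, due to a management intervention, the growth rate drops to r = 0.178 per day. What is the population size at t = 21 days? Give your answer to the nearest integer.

Phase 1: N(13) = 344300·e^(0.23×13) = 344300·e^2.99 = 6.84664×10^6.
Phase 2 runs for 21 − 13 = 8 days at r = 0.178.
N(21) = 6.84664×10^6·e^(0.178×8) = 6.84664×10^6·e^1.424 = 2.84389×10^7.

28438905 cells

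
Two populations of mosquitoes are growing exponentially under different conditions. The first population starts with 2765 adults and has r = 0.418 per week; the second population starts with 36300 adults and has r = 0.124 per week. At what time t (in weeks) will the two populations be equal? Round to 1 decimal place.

Set 2765·e^(0.418t) = 36300·e^(0.124t).
e^((0.418 − 0.124)t) = 36300/2765 → e^(0.294·t) = 13.128.
0.294·t = ln(13.128) = 2.5748, so t = 2.5748/0.294 = 8.7577.

8.8 weeks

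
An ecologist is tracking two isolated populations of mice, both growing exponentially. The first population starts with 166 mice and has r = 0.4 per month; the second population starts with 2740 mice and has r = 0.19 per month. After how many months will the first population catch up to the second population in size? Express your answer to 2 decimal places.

13.35 months

Set 166·e^(0.4t) = 2740·e^(0.19t).
e^((0.4 − 0.19)t) = 2740/166 → e^(0.21·t) = 16.506.
0.21·t = ln(16.506) = 2.8037, so t = 2.8037/0.21 = 13.351.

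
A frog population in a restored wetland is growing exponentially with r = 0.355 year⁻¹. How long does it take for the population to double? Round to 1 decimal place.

Doubling time t_d = ln(2)/r = 0.6931/0.355 = 1.9525.

2.0 years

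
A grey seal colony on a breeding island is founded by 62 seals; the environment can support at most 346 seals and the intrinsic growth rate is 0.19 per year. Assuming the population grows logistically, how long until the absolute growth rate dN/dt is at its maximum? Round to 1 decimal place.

Logistic growth is fastest at N = K/2 = 173.
A = (K − N₀)/N₀ = 4.5806. Set K/(1 + A·e^(−rt)) = K/2 → A·e^(−rt) = 1.
e^(−0.19t) = 1/4.5806 = 0.21831, so t = ln(4.5806)/0.19 = 1.5218/0.19 = 8.0097.

8.0 years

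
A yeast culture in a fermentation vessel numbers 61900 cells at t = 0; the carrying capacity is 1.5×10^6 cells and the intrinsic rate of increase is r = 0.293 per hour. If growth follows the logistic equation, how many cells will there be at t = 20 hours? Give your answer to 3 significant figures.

A = (K − N₀)/N₀ = (1.5×10^6 − 61900)/61900 = 23.233.
N(t) = K/(1 + A·e^(−rt)) = 1.5×10^6/(1 + 23.233×e^(−0.293×20)).
e^(−5.86) = 0.0028512; denominator = 1 + 23.233×0.0028512 = 1.0662.
N = 1.5×10^6/1.0662 = 1.40681×10^6.

1410000 cells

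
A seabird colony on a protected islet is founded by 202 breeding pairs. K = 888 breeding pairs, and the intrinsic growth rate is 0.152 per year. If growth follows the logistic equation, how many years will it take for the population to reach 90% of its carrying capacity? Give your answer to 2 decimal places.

A = (K − N₀)/N₀ = (888 − 202)/202 = 3.396.
Solve 888/(1 + 3.396·e^(−0.152t)) = 799.2: 1 + 3.396·e^(−0.152t) = 1.1111, so e^(−0.152t) = 0.0327178.
−0.152·t = ln(0.0327178) = -3.4198, so t = 3.4198/0.152 = 22.499.

22.50 years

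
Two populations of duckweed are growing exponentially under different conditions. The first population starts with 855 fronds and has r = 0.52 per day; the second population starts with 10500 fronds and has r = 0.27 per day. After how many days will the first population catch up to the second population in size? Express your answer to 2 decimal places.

Set 855·e^(0.52t) = 10500·e^(0.27t).
e^((0.52 − 0.27)t) = 10500/855 → e^(0.25·t) = 12.281.
0.25·t = ln(12.281) = 2.508, so t = 2.508/0.25 = 10.032.

10.03 days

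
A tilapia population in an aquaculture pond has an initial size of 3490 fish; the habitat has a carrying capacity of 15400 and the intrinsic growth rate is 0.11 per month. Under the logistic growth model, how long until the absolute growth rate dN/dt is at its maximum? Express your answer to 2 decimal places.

11.16 months

Logistic growth is fastest at N = K/2 = 7700.
A = (K − N₀)/N₀ = 3.4126. Set K/(1 + A·e^(−rt)) = K/2 → A·e^(−rt) = 1.
e^(−0.11t) = 1/3.4126 = 0.293031, so t = ln(3.4126)/0.11 = 1.2275/0.11 = 11.159.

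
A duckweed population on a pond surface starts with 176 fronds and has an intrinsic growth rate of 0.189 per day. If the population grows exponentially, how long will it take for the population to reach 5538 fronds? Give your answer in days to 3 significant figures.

Set N₀·e^(rt) = 5538: e^(0.189·t) = 5538/176 = 31.466.
0.189·t = ln(31.466) = 3.4489, so t = 3.4489/0.189 = 18.248.

18.2 days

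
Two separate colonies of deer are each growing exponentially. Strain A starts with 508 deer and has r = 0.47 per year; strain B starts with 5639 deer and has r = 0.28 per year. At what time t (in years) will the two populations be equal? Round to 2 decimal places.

12.67 years

Set 508·e^(0.47t) = 5639·e^(0.28t).
e^((0.47 − 0.28)t) = 5639/508 → e^(0.19·t) = 11.1.
0.19·t = ln(11.1) = 2.407, so t = 2.407/0.19 = 12.668.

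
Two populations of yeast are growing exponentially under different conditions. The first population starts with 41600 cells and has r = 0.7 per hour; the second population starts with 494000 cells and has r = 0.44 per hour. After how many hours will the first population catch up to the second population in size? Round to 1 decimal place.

9.5 hours

Set 41600·e^(0.7t) = 494000·e^(0.44t).
e^((0.7 − 0.44)t) = 494000/41600 → e^(0.26·t) = 11.875.
0.26·t = ln(11.875) = 2.4744, so t = 2.4744/0.26 = 9.5171.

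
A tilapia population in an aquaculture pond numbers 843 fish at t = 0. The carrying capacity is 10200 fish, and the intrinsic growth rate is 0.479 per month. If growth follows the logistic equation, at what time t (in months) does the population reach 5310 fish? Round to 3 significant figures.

5.20 months

A = (K − N₀)/N₀ = (10200 − 843)/843 = 11.1.
Solve 10200/(1 + 11.1·e^(−0.479t)) = 5310: 1 + 11.1·e^(−0.479t) = 1.9209, so e^(−0.479t) = 0.082967.
−0.479·t = ln(0.082967) = -2.4893, so t = 2.4893/0.479 = 5.1969.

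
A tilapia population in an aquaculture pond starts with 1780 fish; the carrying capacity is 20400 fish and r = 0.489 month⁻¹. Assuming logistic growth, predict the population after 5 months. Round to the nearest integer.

10696 fish

A = (K − N₀)/N₀ = (20400 − 1780)/1780 = 10.461.
N(t) = K/(1 + A·e^(−rt)) = 20400/(1 + 10.461×e^(−0.489×5)).
e^(−2.445) = 0.086726; denominator = 1 + 10.461×0.086726 = 1.9072.
N = 20400/1.9072 = 10696.2.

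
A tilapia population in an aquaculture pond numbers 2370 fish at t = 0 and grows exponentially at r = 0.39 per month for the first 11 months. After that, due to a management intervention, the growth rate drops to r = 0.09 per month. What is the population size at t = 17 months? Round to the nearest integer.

296750 fish

Phase 1: N(11) = 2370·e^(0.39×11) = 2370·e^4.29 = 172931.
Phase 2 runs for 17 − 11 = 6 months at r = 0.09.
N(17) = 172931·e^(0.09×6) = 172931·e^0.54 = 296750.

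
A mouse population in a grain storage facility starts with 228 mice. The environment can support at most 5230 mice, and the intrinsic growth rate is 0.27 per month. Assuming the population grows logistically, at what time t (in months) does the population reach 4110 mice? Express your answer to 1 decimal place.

16.3 months

A = (K − N₀)/N₀ = (5230 − 228)/228 = 21.939.
Solve 5230/(1 + 21.939·e^(−0.27t)) = 4110: 1 + 21.939·e^(−0.27t) = 1.2725, so e^(−0.27t) = 0.0124213.
−0.27·t = ln(0.0124213) = -4.3883, so t = 4.3883/0.27 = 16.253.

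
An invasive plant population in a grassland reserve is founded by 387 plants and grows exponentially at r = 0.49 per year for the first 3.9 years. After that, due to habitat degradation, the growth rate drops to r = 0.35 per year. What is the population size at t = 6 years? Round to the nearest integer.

5456 plants

Phase 1: N(3.9) = 387·e^(0.49×3.9) = 387·e^1.911 = 2616.06.
Phase 2 runs for 6 − 3.9 = 2.1 years at r = 0.35.
N(6) = 2616.06·e^(0.35×2.1) = 2616.06·e^0.735 = 5455.75.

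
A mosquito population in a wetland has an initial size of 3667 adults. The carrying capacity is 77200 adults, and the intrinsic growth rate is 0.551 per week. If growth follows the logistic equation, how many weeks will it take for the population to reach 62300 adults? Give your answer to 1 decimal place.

A = (K − N₀)/N₀ = (77200 − 3667)/3667 = 20.053.
Solve 77200/(1 + 20.053·e^(−0.551t)) = 62300: 1 + 20.053·e^(−0.551t) = 1.2392, so e^(−0.551t) = 0.0119269.
−0.551·t = ln(0.0119269) = -4.429, so t = 4.429/0.551 = 8.038.

8.0 weeks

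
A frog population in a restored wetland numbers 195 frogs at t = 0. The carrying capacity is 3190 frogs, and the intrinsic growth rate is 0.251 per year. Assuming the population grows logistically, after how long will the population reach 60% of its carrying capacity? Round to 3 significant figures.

A = (K − N₀)/N₀ = (3190 − 195)/195 = 15.359.
Solve 3190/(1 + 15.359·e^(−0.251t)) = 1914: 1 + 15.359·e^(−0.251t) = 1.6667, so e^(−0.251t) = 0.0434057.
−0.251·t = ln(0.0434057) = -3.1372, so t = 3.1372/0.251 = 12.499.

12.5 years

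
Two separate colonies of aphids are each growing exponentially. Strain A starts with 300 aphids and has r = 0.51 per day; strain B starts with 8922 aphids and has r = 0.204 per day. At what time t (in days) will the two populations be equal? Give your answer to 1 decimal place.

Set 300·e^(0.51t) = 8922·e^(0.204t).
e^((0.51 − 0.204)t) = 8922/300 → e^(0.306·t) = 29.74.
0.306·t = ln(29.74) = 3.3925, so t = 3.3925/0.306 = 11.087.

11.1 days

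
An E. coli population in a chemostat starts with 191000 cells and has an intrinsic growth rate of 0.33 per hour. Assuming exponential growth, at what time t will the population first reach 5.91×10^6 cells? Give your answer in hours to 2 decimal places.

10.40 hours

Set N₀·e^(rt) = 5.91×10^6: e^(0.33·t) = 5.91×10^6/191000 = 30.942.
0.33·t = ln(30.942) = 3.4321, so t = 3.4321/0.33 = 10.4.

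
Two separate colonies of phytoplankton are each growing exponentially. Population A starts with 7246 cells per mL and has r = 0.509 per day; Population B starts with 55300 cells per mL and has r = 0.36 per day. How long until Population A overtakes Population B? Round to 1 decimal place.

Set 7246·e^(0.509t) = 55300·e^(0.36t).
e^((0.509 − 0.36)t) = 55300/7246 → e^(0.149·t) = 7.6318.
0.149·t = ln(7.6318) = 2.0323, so t = 2.0323/0.149 = 13.64.

13.6 days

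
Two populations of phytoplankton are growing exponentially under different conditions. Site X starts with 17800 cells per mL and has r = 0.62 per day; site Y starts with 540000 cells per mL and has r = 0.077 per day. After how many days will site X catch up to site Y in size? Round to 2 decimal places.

Set 17800·e^(0.62t) = 540000·e^(0.077t).
e^((0.62 − 0.077)t) = 540000/17800 → e^(0.543·t) = 30.337.
0.543·t = ln(30.337) = 3.4124, so t = 3.4124/0.543 = 6.2843.

6.28 days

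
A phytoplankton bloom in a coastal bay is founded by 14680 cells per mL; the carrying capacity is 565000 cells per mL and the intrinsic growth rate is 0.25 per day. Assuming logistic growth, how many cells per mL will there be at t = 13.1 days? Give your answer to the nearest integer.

233696 cells per mL

A = (K − N₀)/N₀ = (565000 − 14680)/14680 = 37.488.
N(t) = K/(1 + A·e^(−rt)) = 565000/(1 + 37.488×e^(−0.25×13.1)).
e^(−3.275) = 0.037817; denominator = 1 + 37.488×0.037817 = 2.4177.
N = 565000/2.4177 = 233696.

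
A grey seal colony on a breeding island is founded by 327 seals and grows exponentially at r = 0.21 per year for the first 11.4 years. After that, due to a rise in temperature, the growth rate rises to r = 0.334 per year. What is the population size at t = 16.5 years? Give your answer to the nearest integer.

Phase 1: N(11.4) = 327·e^(0.21×11.4) = 327·e^2.394 = 3583.02.
Phase 2 runs for 16.5 − 11.4 = 5.1 years at r = 0.334.
N(16.5) = 3583.02·e^(0.334×5.1) = 3583.02·e^1.703 = 19680.

19680 seals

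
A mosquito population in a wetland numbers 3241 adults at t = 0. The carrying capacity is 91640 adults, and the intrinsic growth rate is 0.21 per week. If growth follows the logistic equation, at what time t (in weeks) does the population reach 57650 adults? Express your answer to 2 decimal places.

18.26 weeks

A = (K − N₀)/N₀ = (91640 − 3241)/3241 = 27.275.
Solve 91640/(1 + 27.275·e^(−0.21t)) = 57650: 1 + 27.275·e^(−0.21t) = 1.5896, so e^(−0.21t) = 0.0216164.
−0.21·t = ln(0.0216164) = -3.8343, so t = 3.8343/0.21 = 18.259.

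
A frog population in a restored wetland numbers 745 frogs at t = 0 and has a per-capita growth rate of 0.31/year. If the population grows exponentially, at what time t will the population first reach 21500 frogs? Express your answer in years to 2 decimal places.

10.85 years

Set N₀·e^(rt) = 21500: e^(0.31·t) = 21500/745 = 28.859.
0.31·t = ln(28.859) = 3.3624, so t = 3.3624/0.31 = 10.847.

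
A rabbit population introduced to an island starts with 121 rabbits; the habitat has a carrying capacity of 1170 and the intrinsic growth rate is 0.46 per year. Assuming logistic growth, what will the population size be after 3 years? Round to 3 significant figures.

A = (K − N₀)/N₀ = (1170 − 121)/121 = 8.6694.
N(t) = K/(1 + A·e^(−rt)) = 1170/(1 + 8.6694×e^(−0.46×3)).
e^(−1.38) = 0.25158; denominator = 1 + 8.6694×0.25158 = 3.181.
N = 1170/3.181 = 367.804.

368 rabbits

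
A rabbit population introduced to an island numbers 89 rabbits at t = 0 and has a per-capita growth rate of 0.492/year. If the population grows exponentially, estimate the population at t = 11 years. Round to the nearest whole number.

19943 rabbits

N(t) = N₀·e^(rt) = 89 × e^(0.492×11) = 89 × e^5.412.
e^5.412 ≈ 224.08, so N ≈ 89 × 224.08 = 19943.1.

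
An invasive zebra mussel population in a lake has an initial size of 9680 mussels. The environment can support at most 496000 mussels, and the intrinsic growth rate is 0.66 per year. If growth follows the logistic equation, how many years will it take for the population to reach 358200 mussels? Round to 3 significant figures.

A = (K − N₀)/N₀ = (496000 − 9680)/9680 = 50.24.
Solve 496000/(1 + 50.24·e^(−0.66t)) = 358200: 1 + 50.24·e^(−0.66t) = 1.3847, so e^(−0.66t) = 0.00765732.
−0.66·t = ln(0.00765732) = -4.8721, so t = 4.8721/0.66 = 7.382.

7.38 years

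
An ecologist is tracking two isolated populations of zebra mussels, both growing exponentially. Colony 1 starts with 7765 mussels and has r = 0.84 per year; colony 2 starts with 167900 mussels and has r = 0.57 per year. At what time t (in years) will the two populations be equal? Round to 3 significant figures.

11.4 years

Set 7765·e^(0.84t) = 167900·e^(0.57t).
e^((0.84 − 0.57)t) = 167900/7765 → e^(0.27·t) = 21.623.
0.27·t = ln(21.623) = 3.0737, so t = 3.0737/0.27 = 11.384.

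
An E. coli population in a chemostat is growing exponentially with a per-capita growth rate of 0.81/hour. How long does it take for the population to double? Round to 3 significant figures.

0.856 hours

Doubling time t_d = ln(2)/r = 0.6931/0.81 = 0.85574.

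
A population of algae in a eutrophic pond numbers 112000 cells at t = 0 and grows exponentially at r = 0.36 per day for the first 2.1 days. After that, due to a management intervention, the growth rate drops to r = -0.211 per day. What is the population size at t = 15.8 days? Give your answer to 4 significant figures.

Phase 1: N(2.1) = 112000·e^(0.36×2.1) = 112000·e^0.756 = 238531.
Phase 2 runs for 15.8 − 2.1 = 13.7 days at r = -0.211.
N(15.8) = 238531·e^(-0.211×13.7) = 238531·e^-2.891 = 13247.4.

13250 cells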